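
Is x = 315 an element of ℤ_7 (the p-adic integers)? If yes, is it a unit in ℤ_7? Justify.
x ∈ ℤ_7 but not a unit; v_7(x) = 1 > 0

ℤ_7 = {x ∈ ℚ_7 : v_7(x) ≥ 0} and ℤ_7^× = {x ∈ ℤ_7 : v_7(x) = 0}. Here v_7(315) = v_7(num) − v_7(den) = 1; compare against these criteria.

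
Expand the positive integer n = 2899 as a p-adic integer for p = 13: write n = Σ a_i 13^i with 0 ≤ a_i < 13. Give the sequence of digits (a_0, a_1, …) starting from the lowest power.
(a_0, a_1, …) = (0, 2, 4, 1)

Repeated division by 13 gives the digits low-to-high: 2899 = 2·13^1 + 4·13^2 + 1·13^3. Digit sequence: (0, 2, 4, 1).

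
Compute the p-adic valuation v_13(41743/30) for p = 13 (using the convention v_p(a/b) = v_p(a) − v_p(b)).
v_13(41743/30) = 3

Factor powers of 13 from the numerator and denominator of the reduced fraction: 41743 = 13^3 · 19 and 30 = 13^0 · 30. Apply v_p(a/b) = v_p(a) − v_p(b): v_13(41743/30) = 3 − 0 = 3.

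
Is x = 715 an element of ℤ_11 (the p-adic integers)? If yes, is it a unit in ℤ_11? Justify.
x ∈ ℤ_11 but not a unit; v_11(x) = 1 > 0

ℤ_11 = {x ∈ ℚ_11 : v_11(x) ≥ 0} and ℤ_11^× = {x ∈ ℤ_11 : v_11(x) = 0}. Here v_11(715) = v_11(num) − v_11(den) = 1; compare against these criteria.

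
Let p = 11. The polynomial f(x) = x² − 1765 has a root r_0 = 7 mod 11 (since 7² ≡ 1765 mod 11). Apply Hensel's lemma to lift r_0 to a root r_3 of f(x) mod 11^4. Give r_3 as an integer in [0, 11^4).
r_3 = 6992 (mod 14641)

Hensel's recurrence: r_{i+1} = r_i − f(r_i)·(f′(r_i))^{-1} mod 11^{i+2}, with f′(x) = 2x. Iterate:
  r_0 = 7 (mod 11)
  r_1 = 95 (mod 121)
  r_2 = 337 (mod 1331)
  r_3 = 6992 (mod 14641)
Final: r_3 = 6992, and one checks f(r_3) ≡ 0 mod 11^4.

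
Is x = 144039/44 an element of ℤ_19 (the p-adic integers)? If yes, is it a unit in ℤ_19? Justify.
x ∈ ℤ_19 but not a unit; v_19(x) = 3 > 0

ℤ_19 = {x ∈ ℚ_19 : v_19(x) ≥ 0} and ℤ_19^× = {x ∈ ℤ_19 : v_19(x) = 0}. Here v_19(144039/44) = v_19(num) − v_19(den) = 3; compare against these criteria.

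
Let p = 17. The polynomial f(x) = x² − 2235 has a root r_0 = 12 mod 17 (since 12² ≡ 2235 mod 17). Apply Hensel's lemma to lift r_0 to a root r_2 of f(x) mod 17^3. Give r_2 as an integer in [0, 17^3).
r_2 = 1219 (mod 4913)

Hensel's recurrence: r_{i+1} = r_i − f(r_i)·(f′(r_i))^{-1} mod 17^{i+2}, with f′(x) = 2x. Iterate:
  r_0 = 12 (mod 17)
  r_1 = 63 (mod 289)
  r_2 = 1219 (mod 4913)
Final: r_2 = 1219, and one checks f(r_2) ≡ 0 mod 17^3.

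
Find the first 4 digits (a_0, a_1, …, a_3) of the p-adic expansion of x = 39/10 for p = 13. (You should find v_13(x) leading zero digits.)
(a_0, …, a_3) = (0, 12, 3, 1)

v_13(39/10) = 1, so a_0 = ... = a_0 = 0. Factor out: x = 13^1 · u with u = 3/10 a unit in ℤ_13. Expand u iteratively via a_{v+i} = u_i mod 13, u_{i+1} = (u_i − a_{v+i})/13:
  u_0 = 3/10;  a_1 = 12;  u_1 = (u_0 − 12)/13 = -9/10
  u_1 = -9/10;  a_2 = 3;  u_2 = (u_1 − 3)/13 = -3/10
  u_2 = -3/10;  a_3 = 1;  u_3 = (u_2 − 1)/13 = -1/10
Digits: (0, 12, 3, 1).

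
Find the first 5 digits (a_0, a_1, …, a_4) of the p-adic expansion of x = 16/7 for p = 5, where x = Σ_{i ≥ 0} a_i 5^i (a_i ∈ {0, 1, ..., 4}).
(a_0, …, a_4) = (3, 2, 1, 4, 2)

v_5(16/7) = 0 (numerator and denominator both coprime to 5), so x ∈ ℤ_5^×. Compute digits iteratively via a_i = x_i mod 5, x_{i+1} = (x_i − a_i)/5, with x_0 = x:
  x_0 = 16/7;  a_0 = 3;  x_1 = (x_0 − 3)/5 = -1/7
  x_1 = -1/7;  a_1 = 2;  x_2 = (x_1 − 2)/5 = -3/7
  x_2 = -3/7;  a_2 = 1;  x_3 = (x_2 − 1)/5 = -2/7
  x_3 = -2/7;  a_3 = 4;  x_4 = (x_3 − 4)/5 = -6/7
  x_4 = -6/7;  a_4 = 2;  x_5 = (x_4 − 2)/5 = -4/7
Digits: (3, 2, 1, 4, 2).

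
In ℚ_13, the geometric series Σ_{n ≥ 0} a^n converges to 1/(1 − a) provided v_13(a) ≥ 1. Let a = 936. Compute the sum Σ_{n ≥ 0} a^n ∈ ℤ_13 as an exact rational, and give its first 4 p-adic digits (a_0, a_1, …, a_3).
Σ a^n = 1/(1 − a) = -1/935;  first 4 digits = (1, 7, 2, 1)

v_13(a) = 1 ≥ 1, so the series converges in ℤ_13 to 1/(1 − a) = 1/(1 − 936) = -1/935. Expand this rational in ℤ_13: compute digits iteratively via d_i = x_i mod 13, x_{i+1} = (x_i − d_i)/13. The first 4 digits are (1, 7, 2, 1).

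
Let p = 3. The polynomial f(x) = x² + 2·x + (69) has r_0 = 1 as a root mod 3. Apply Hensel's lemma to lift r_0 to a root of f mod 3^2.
r_1 = 1 (mod 9)

Hensel: r_{i+1} = r_i − f(r_i)·(f′(r_i))^{-1} mod 3^{i+2}, f′(x) = 2x + 2. Iterate:
  r_0 = 1 (mod 3)
  r_1 = 1 (mod 9)
Final: r = 1 satisfies f(r) ≡ 0 mod 3^2.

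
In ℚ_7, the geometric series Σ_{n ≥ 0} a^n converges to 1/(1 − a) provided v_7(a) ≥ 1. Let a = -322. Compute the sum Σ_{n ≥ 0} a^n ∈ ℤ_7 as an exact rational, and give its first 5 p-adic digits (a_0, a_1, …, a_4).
Σ a^n = 1/(1 − a) = 1/323;  first 5 digits = (1, 3, 2, 6, 1)

v_7(a) = 1 ≥ 1, so the series converges in ℤ_7 to 1/(1 − a) = 1/(1 − (-322)) = 1/323. Expand this rational in ℤ_7: compute digits iteratively via d_i = x_i mod 7, x_{i+1} = (x_i − d_i)/7. The first 5 digits are (1, 3, 2, 6, 1).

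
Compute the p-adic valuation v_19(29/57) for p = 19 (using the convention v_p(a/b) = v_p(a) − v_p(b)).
v_19(29/57) = -1

Factor powers of 19 from the numerator and denominator of the reduced fraction: 29 = 19^0 · 29 and 57 = 19^1 · 3. Apply v_p(a/b) = v_p(a) − v_p(b): v_19(29/57) = 0 − 1 = -1.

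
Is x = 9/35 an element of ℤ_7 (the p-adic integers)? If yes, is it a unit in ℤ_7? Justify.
x ∉ ℤ_7 (v_7(x) = -1 < 0)

ℤ_7 = {x ∈ ℚ_7 : v_7(x) ≥ 0} and ℤ_7^× = {x ∈ ℤ_7 : v_7(x) = 0}. Here v_7(9/35) = v_7(num) − v_7(den) = -1; compare against these criteria.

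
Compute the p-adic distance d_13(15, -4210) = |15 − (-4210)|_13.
d_13(15, -4210) = 1/169

Step 1 — x − y = 15 − (-4210) = 4225. Step 2 — v_13(4225) = 2 (factor: 4225 = (13^2 · 25); the sign does not affect v_p). Step 3 — |x − y|_13 = 13^{-2} = 1/169.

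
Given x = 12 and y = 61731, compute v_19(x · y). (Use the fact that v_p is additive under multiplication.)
v_19(740772) = 3

v_p(x) = 0 (factor: 12 = 19^0 · 12); v_p(y) = 3 (factor: 61731 = 19^3 · 9). Additivity: v_p(xy) = v_p(x) + v_p(y) = 0 + 3 = 3. (Direct check: xy = 740772 = 19^3 · (108).)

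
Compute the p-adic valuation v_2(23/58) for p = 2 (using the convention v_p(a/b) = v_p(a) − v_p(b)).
v_2(23/58) = -1

Factor powers of 2 from the numerator and denominator of the reduced fraction: 23 = 2^0 · 23 and 58 = 2^1 · 29. Apply v_p(a/b) = v_p(a) − v_p(b): v_2(23/58) = 0 − 1 = -1.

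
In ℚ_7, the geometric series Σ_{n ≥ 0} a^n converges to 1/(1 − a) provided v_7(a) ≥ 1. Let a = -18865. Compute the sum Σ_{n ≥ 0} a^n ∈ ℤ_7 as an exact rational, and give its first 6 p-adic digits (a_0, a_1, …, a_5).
Σ a^n = 1/(1 − a) = 1/18866;  first 6 digits = (1, 0, 0, 1, 6, 5)

v_7(a) = 3 ≥ 1, so the series converges in ℤ_7 to 1/(1 − a) = 1/(1 − (-18865)) = 1/18866. Expand this rational in ℤ_7: compute digits iteratively via d_i = x_i mod 7, x_{i+1} = (x_i − d_i)/7. The first 6 digits are (1, 0, 0, 1, 6, 5).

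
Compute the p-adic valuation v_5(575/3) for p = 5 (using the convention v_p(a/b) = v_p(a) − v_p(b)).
v_5(575/3) = 2

Factor powers of 5 from the numerator and denominator of the reduced fraction: 575 = 5^2 · 23 and 3 = 5^0 · 3. Apply v_p(a/b) = v_p(a) − v_p(b): v_5(575/3) = 2 − 0 = 2.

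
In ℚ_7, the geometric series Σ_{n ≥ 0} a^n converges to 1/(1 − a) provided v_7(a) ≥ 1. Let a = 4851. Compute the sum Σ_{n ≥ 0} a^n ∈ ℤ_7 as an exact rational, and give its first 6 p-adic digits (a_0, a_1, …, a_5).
Σ a^n = 1/(1 − a) = -1/4850;  first 6 digits = (1, 0, 1, 0, 3, 0)

v_7(a) = 2 ≥ 1, so the series converges in ℤ_7 to 1/(1 − a) = 1/(1 − 4851) = -1/4850. Expand this rational in ℤ_7: compute digits iteratively via d_i = x_i mod 7, x_{i+1} = (x_i − d_i)/7. The first 6 digits are (1, 0, 1, 0, 3, 0).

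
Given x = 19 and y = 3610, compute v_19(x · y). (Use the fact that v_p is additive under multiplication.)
v_19(68590) = 3

v_p(x) = 1 (factor: 19 = 19^1 · 1); v_p(y) = 2 (factor: 3610 = 19^2 · 10). Additivity: v_p(xy) = v_p(x) + v_p(y) = 1 + 2 = 3. (Direct check: xy = 68590 = 19^3 · (10).)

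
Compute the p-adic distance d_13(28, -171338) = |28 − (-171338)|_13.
d_13(28, -171338) = 1/28561

Step 1 — x − y = 28 − (-171338) = 171366. Step 2 — v_13(171366) = 4 (factor: 171366 = (13^4 · 6); the sign does not affect v_p). Step 3 — |x − y|_13 = 13^{-4} = 1/28561.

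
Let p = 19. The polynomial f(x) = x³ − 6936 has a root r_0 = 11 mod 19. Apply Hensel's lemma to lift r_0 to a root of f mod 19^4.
r_3 = 73389 (mod 130321)

Hensel: r_{i+1} = r_i − f(r_i)/f′(r_i) mod 19^{i+2}, where f′(x) = 3x². Iterate:
  r_0 = 11 (mod 19)
  r_1 = 106 (mod 361)
  r_2 = 4799 (mod 6859)
  r_3 = 73389 (mod 130321)
Final: r = 73389 with f(r) ≡ 0 mod 19^4.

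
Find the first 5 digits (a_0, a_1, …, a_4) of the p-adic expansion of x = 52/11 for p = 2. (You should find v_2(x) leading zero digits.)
(a_0, …, a_4) = (0, 0, 1, 1, 1)

v_2(52/11) = 2, so a_0 = ... = a_1 = 0. Factor out: x = 2^2 · u with u = 13/11 a unit in ℤ_2. Expand u iteratively via a_{v+i} = u_i mod 2, u_{i+1} = (u_i − a_{v+i})/2:
  u_0 = 13/11;  a_2 = 1;  u_1 = (u_0 − 1)/2 = 1/11
  u_1 = 1/11;  a_3 = 1;  u_2 = (u_1 − 1)/2 = -5/11
  u_2 = -5/11;  a_4 = 1;  u_3 = (u_2 − 1)/2 = -8/11
Digits: (0, 0, 1, 1, 1).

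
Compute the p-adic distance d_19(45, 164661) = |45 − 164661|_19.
d_19(45, 164661) = 1/6859

Step 1 — x − y = 45 − 164661 = -164616. Step 2 — v_19(-164616) = 3 (factor: -164616 = −(19^3 · 24); the sign does not affect v_p). Step 3 — |x − y|_19 = 19^{-3} = 1/6859.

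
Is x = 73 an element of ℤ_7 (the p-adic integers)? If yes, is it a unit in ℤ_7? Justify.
x ∈ ℤ_7^× (unit); v_7(x) = 0

ℤ_7 = {x ∈ ℚ_7 : v_7(x) ≥ 0} and ℤ_7^× = {x ∈ ℤ_7 : v_7(x) = 0}. Here v_7(73) = v_7(num) − v_7(den) = 0; compare against these criteria.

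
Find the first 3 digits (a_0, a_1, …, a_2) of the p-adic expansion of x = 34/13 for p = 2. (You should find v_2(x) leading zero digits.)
(a_0, …, a_2) = (0, 1, 0)

v_2(34/13) = 1, so a_0 = ... = a_0 = 0. Factor out: x = 2^1 · u with u = 17/13 a unit in ℤ_2. Expand u iteratively via a_{v+i} = u_i mod 2, u_{i+1} = (u_i − a_{v+i})/2:
  u_0 = 17/13;  a_1 = 1;  u_1 = (u_0 − 1)/2 = 2/13
  u_1 = 2/13;  a_2 = 0;  u_2 = (u_1 − 0)/2 = 1/13
Digits: (0, 1, 0).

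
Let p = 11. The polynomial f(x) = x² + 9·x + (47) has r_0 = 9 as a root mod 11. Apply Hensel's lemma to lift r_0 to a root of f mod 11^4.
r_3 = 13495 (mod 14641)

Hensel: r_{i+1} = r_i − f(r_i)·(f′(r_i))^{-1} mod 11^{i+2}, f′(x) = 2x + 9. Iterate:
  r_0 = 9 (mod 11)
  r_1 = 64 (mod 121)
  r_2 = 185 (mod 1331)
  r_3 = 13495 (mod 14641)
Final: r = 13495 satisfies f(r) ≡ 0 mod 11^4.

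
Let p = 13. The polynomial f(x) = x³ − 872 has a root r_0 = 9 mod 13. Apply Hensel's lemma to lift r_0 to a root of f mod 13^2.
r_1 = 100 (mod 169)

Hensel: r_{i+1} = r_i − f(r_i)/f′(r_i) mod 13^{i+2}, where f′(x) = 3x². Iterate:
  r_0 = 9 (mod 13)
  r_1 = 100 (mod 169)
Final: r = 100 with f(r) ≡ 0 mod 13^2.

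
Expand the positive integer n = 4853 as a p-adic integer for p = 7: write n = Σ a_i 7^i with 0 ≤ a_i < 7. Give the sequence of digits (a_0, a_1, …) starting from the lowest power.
(a_0, a_1, …) = (2, 0, 1, 0, 2)

Repeated division by 7 gives the digits low-to-high: 4853 = 2 + 1·7^2 + 2·7^4. Digit sequence: (2, 0, 1, 0, 2).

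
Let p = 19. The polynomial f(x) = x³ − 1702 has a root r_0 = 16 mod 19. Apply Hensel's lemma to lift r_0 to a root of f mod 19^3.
r_2 = 2695 (mod 6859)

Hensel: r_{i+1} = r_i − f(r_i)/f′(r_i) mod 19^{i+2}, where f′(x) = 3x². Iterate:
  r_0 = 16 (mod 19)
  r_1 = 168 (mod 361)
  r_2 = 2695 (mod 6859)
Final: r = 2695 with f(r) ≡ 0 mod 19^3.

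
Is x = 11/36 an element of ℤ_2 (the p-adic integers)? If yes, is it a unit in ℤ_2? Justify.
x ∉ ℤ_2 (v_2(x) = -2 < 0)

ℤ_2 = {x ∈ ℚ_2 : v_2(x) ≥ 0} and ℤ_2^× = {x ∈ ℤ_2 : v_2(x) = 0}. Here v_2(11/36) = v_2(num) − v_2(den) = -2; compare against these criteria.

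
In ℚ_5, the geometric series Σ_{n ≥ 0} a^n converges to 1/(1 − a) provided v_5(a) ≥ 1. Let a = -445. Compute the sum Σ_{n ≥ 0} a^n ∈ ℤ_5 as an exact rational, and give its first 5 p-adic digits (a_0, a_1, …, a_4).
Σ a^n = 1/(1 − a) = 1/446;  first 5 digits = (1, 1, 3, 1, 3)

v_5(a) = 1 ≥ 1, so the series converges in ℤ_5 to 1/(1 − a) = 1/(1 − (-445)) = 1/446. Expand this rational in ℤ_5: compute digits iteratively via d_i = x_i mod 5, x_{i+1} = (x_i − d_i)/5. The first 5 digits are (1, 1, 3, 1, 3).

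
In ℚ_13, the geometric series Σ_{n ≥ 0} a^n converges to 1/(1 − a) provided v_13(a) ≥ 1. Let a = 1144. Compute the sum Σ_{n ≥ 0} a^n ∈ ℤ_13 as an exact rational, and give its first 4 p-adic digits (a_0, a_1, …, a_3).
Σ a^n = 1/(1 − a) = -1/1143;  first 4 digits = (1, 10, 2, 10)

v_13(a) = 1 ≥ 1, so the series converges in ℤ_13 to 1/(1 − a) = 1/(1 − 1144) = -1/1143. Expand this rational in ℤ_13: compute digits iteratively via d_i = x_i mod 13, x_{i+1} = (x_i − d_i)/13. The first 4 digits are (1, 10, 2, 10).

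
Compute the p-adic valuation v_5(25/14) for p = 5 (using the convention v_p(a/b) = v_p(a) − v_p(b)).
v_5(25/14) = 2

Factor powers of 5 from the numerator and denominator of the reduced fraction: 25 = 5^2 · 1 and 14 = 5^0 · 14. Apply v_p(a/b) = v_p(a) − v_p(b): v_5(25/14) = 2 − 0 = 2.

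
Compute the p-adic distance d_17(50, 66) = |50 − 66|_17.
d_17(50, 66) = 1

Step 1 — x − y = 50 − 66 = -16. Step 2 — v_17(-16) = 0 (factor: -16 = −(17^0 · 16); the sign does not affect v_p). Step 3 — |x − y|_17 = 17^{0} = 1.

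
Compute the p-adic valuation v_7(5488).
v_7(5488) = 3

v_7(n) is the largest exponent k such that 7^k divides n. Factor out: 5488 = 7^3 · 16. (Sign doesn't affect v_p.) So v_7(5488) = 3.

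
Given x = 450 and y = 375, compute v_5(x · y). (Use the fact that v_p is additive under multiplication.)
v_5(168750) = 5

v_p(x) = 2 (factor: 450 = 5^2 · 18); v_p(y) = 3 (factor: 375 = 5^3 · 3). Additivity: v_p(xy) = v_p(x) + v_p(y) = 2 + 3 = 5. (Direct check: xy = 168750 = 5^5 · (54).)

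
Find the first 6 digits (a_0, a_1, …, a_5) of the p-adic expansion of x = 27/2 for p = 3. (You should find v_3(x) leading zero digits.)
(a_0, …, a_5) = (0, 0, 0, 2, 1, 1)

v_3(27/2) = 3, so a_0 = ... = a_2 = 0. Factor out: x = 3^3 · u with u = 1/2 a unit in ℤ_3. Expand u iteratively via a_{v+i} = u_i mod 3, u_{i+1} = (u_i − a_{v+i})/3:
  u_0 = 1/2;  a_3 = 2;  u_1 = (u_0 − 2)/3 = -1/2
  u_1 = -1/2;  a_4 = 1;  u_2 = (u_1 − 1)/3 = -1/2
  u_2 = -1/2;  a_5 = 1;  u_3 = (u_2 − 1)/3 = -1/2
Digits: (0, 0, 0, 2, 1, 1).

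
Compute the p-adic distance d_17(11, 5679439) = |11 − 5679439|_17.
d_17(11, 5679439) = 1/1419857

Step 1 — x − y = 11 − 5679439 = -5679428. Step 2 — v_17(-5679428) = 5 (factor: -5679428 = −(17^5 · 4); the sign does not affect v_p). Step 3 — |x − y|_17 = 17^{-5} = 1/1419857.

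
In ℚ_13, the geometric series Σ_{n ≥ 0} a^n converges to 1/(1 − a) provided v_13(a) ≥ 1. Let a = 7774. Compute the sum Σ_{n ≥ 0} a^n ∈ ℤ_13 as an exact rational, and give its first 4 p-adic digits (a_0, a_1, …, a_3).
Σ a^n = 1/(1 − a) = -1/7773;  first 4 digits = (1, 0, 7, 3)

v_13(a) = 2 ≥ 1, so the series converges in ℤ_13 to 1/(1 − a) = 1/(1 − 7774) = -1/7773. Expand this rational in ℤ_13: compute digits iteratively via d_i = x_i mod 13, x_{i+1} = (x_i − d_i)/13. The first 4 digits are (1, 0, 7, 3).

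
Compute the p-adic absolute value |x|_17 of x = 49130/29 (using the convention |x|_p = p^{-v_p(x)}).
|49130/29|_17 = 1/4913

Step 1 — compute v_17(x) by factoring powers of 17 out of the numerator and denominator: v_17(49130/29) = 3. Step 2 — apply |x|_p = p^{-v_p(x)} = 17^{-3} = 1/4913.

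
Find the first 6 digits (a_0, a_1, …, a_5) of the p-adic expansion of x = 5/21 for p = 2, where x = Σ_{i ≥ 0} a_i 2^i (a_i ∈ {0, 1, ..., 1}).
(a_0, …, a_5) = (1, 0, 0, 0, 1, 1)

v_2(5/21) = 0 (numerator and denominator both coprime to 2), so x ∈ ℤ_2^×. Compute digits iteratively via a_i = x_i mod 2, x_{i+1} = (x_i − a_i)/2, with x_0 = x:
  x_0 = 5/21;  a_0 = 1;  x_1 = (x_0 − 1)/2 = -8/21
  x_1 = -8/21;  a_1 = 0;  x_2 = (x_1 − 0)/2 = -4/21
  x_2 = -4/21;  a_2 = 0;  x_3 = (x_2 − 0)/2 = -2/21
  x_3 = -2/21;  a_3 = 0;  x_4 = (x_3 − 0)/2 = -1/21
  x_4 = -1/21;  a_4 = 1;  x_5 = (x_4 − 1)/2 = -11/21
  x_5 = -11/21;  a_5 = 1;  x_6 = (x_5 − 1)/2 = -16/21
Digits: (1, 0, 0, 0, 1, 1).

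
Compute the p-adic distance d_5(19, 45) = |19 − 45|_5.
d_5(19, 45) = 1

Step 1 — x − y = 19 − 45 = -26. Step 2 — v_5(-26) = 0 (factor: -26 = −(5^0 · 26); the sign does not affect v_p). Step 3 — |x − y|_5 = 5^{0} = 1.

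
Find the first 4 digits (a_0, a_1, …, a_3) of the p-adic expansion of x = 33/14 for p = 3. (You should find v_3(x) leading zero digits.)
(a_0, …, a_3) = (0, 1, 1, 2)

v_3(33/14) = 1, so a_0 = ... = a_0 = 0. Factor out: x = 3^1 · u with u = 11/14 a unit in ℤ_3. Expand u iteratively via a_{v+i} = u_i mod 3, u_{i+1} = (u_i − a_{v+i})/3:
  u_0 = 11/14;  a_1 = 1;  u_1 = (u_0 − 1)/3 = -1/14
  u_1 = -1/14;  a_2 = 1;  u_2 = (u_1 − 1)/3 = -5/14
  u_2 = -5/14;  a_3 = 2;  u_3 = (u_2 − 2)/3 = -11/14
Digits: (0, 1, 1, 2).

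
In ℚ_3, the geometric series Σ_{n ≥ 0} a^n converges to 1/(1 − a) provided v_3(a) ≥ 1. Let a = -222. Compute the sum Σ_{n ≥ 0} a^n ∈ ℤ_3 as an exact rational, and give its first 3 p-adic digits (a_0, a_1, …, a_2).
Σ a^n = 1/(1 − a) = 1/223;  first 3 digits = (1, 1, 0)

v_3(a) = 1 ≥ 1, so the series converges in ℤ_3 to 1/(1 − a) = 1/(1 − (-222)) = 1/223. Expand this rational in ℤ_3: compute digits iteratively via d_i = x_i mod 3, x_{i+1} = (x_i − d_i)/3. The first 3 digits are (1, 1, 0).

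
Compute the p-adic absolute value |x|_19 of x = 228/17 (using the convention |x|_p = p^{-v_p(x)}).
|228/17|_19 = 1/19

Step 1 — compute v_19(x) by factoring powers of 19 out of the numerator and denominator: v_19(228/17) = 1. Step 2 — apply |x|_p = p^{-v_p(x)} = 19^{-1} = 1/19.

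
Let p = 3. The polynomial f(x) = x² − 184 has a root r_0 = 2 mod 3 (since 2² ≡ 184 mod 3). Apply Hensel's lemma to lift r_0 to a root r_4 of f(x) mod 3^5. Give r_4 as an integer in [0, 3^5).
r_4 = 209 (mod 243)

Hensel's recurrence: r_{i+1} = r_i − f(r_i)·(f′(r_i))^{-1} mod 3^{i+2}, with f′(x) = 2x. Iterate:
  r_0 = 2 (mod 3)
  r_1 = 2 (mod 9)
  r_2 = 20 (mod 27)
  r_3 = 47 (mod 81)
  r_4 = 209 (mod 243)
Final: r_4 = 209, and one checks f(r_4) ≡ 0 mod 3^5.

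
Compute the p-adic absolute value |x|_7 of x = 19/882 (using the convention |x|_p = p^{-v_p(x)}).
|19/882|_7 = 49

Step 1 — compute v_7(x) by factoring powers of 7 out of the numerator and denominator: v_7(19/882) = -2. Step 2 — apply |x|_p = p^{-v_p(x)} = 7^{2} = 49.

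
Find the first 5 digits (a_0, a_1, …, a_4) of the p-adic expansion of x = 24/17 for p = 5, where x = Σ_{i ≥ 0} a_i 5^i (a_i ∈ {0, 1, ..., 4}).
(a_0, …, a_4) = (2, 4, 3, 1, 2)

v_5(24/17) = 0 (numerator and denominator both coprime to 5), so x ∈ ℤ_5^×. Compute digits iteratively via a_i = x_i mod 5, x_{i+1} = (x_i − a_i)/5, with x_0 = x:
  x_0 = 24/17;  a_0 = 2;  x_1 = (x_0 − 2)/5 = -2/17
  x_1 = -2/17;  a_1 = 4;  x_2 = (x_1 − 4)/5 = -14/17
  x_2 = -14/17;  a_2 = 3;  x_3 = (x_2 − 3)/5 = -13/17
  x_3 = -13/17;  a_3 = 1;  x_4 = (x_3 − 1)/5 = -6/17
  x_4 = -6/17;  a_4 = 2;  x_5 = (x_4 − 2)/5 = -8/17
Digits: (2, 4, 3, 1, 2).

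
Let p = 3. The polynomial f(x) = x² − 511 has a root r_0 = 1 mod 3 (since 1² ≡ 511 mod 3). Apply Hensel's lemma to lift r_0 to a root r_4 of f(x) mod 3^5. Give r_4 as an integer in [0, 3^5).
r_4 = 238 (mod 243)

Hensel's recurrence: r_{i+1} = r_i − f(r_i)·(f′(r_i))^{-1} mod 3^{i+2}, with f′(x) = 2x. Iterate:
  r_0 = 1 (mod 3)
  r_1 = 4 (mod 9)
  r_2 = 22 (mod 27)
  r_3 = 76 (mod 81)
  r_4 = 238 (mod 243)
Final: r_4 = 238, and one checks f(r_4) ≡ 0 mod 3^5.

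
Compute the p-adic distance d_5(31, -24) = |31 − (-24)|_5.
d_5(31, -24) = 1/5

Step 1 — x − y = 31 − (-24) = 55. Step 2 — v_5(55) = 1 (factor: 55 = (5^1 · 11); the sign does not affect v_p). Step 3 — |x − y|_5 = 5^{-1} = 1/5.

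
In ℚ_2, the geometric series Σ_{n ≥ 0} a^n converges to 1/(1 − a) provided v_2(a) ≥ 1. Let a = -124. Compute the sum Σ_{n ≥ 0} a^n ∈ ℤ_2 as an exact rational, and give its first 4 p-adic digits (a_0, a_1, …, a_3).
Σ a^n = 1/(1 − a) = 1/125;  first 4 digits = (1, 0, 1, 0)

v_2(a) = 2 ≥ 1, so the series converges in ℤ_2 to 1/(1 − a) = 1/(1 − (-124)) = 1/125. Expand this rational in ℤ_2: compute digits iteratively via d_i = x_i mod 2, x_{i+1} = (x_i − d_i)/2. The first 4 digits are (1, 0, 1, 0).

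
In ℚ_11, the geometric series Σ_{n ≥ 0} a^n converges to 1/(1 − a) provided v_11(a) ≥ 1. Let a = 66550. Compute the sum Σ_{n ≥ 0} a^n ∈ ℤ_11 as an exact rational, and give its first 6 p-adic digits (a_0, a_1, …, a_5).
Σ a^n = 1/(1 − a) = -1/66549;  first 6 digits = (1, 0, 0, 6, 4, 0)

v_11(a) = 3 ≥ 1, so the series converges in ℤ_11 to 1/(1 − a) = 1/(1 − 66550) = -1/66549. Expand this rational in ℤ_11: compute digits iteratively via d_i = x_i mod 11, x_{i+1} = (x_i − d_i)/11. The first 6 digits are (1, 0, 0, 6, 4, 0).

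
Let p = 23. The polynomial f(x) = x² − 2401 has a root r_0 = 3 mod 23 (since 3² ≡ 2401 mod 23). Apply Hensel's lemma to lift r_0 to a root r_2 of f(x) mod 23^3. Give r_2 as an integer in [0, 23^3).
r_2 = 49 (mod 12167)

Hensel's recurrence: r_{i+1} = r_i − f(r_i)·(f′(r_i))^{-1} mod 23^{i+2}, with f′(x) = 2x. Iterate:
  r_0 = 3 (mod 23)
  r_1 = 49 (mod 529)
  r_2 = 49 (mod 12167)
Final: r_2 = 49, and one checks f(r_2) ≡ 0 mod 23^3.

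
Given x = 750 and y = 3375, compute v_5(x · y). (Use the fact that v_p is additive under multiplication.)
v_5(2531250) = 6

v_p(x) = 3 (factor: 750 = 5^3 · 6); v_p(y) = 3 (factor: 3375 = 5^3 · 27). Additivity: v_p(xy) = v_p(x) + v_p(y) = 3 + 3 = 6. (Direct check: xy = 2531250 = 5^6 · (162).)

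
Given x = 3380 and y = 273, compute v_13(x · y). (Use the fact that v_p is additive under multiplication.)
v_13(922740) = 3

v_p(x) = 2 (factor: 3380 = 13^2 · 20); v_p(y) = 1 (factor: 273 = 13^1 · 21). Additivity: v_p(xy) = v_p(x) + v_p(y) = 2 + 1 = 3. (Direct check: xy = 922740 = 13^3 · (420).)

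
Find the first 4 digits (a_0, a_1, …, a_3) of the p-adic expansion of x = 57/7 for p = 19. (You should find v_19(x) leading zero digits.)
(a_0, …, a_3) = (0, 14, 2, 8)

v_19(57/7) = 1, so a_0 = ... = a_0 = 0. Factor out: x = 19^1 · u with u = 3/7 a unit in ℤ_19. Expand u iteratively via a_{v+i} = u_i mod 19, u_{i+1} = (u_i − a_{v+i})/19:
  u_0 = 3/7;  a_1 = 14;  u_1 = (u_0 − 14)/19 = -5/7
  u_1 = -5/7;  a_2 = 2;  u_2 = (u_1 − 2)/19 = -1/7
  u_2 = -1/7;  a_3 = 8;  u_3 = (u_2 − 8)/19 = -3/7
Digits: (0, 14, 2, 8).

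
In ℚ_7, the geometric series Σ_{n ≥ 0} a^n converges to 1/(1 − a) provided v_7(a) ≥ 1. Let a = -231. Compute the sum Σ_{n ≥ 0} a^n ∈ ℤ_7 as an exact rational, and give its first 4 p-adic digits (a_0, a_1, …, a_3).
Σ a^n = 1/(1 − a) = 1/232;  first 4 digits = (1, 2, 6, 1)

v_7(a) = 1 ≥ 1, so the series converges in ℤ_7 to 1/(1 − a) = 1/(1 − (-231)) = 1/232. Expand this rational in ℤ_7: compute digits iteratively via d_i = x_i mod 7, x_{i+1} = (x_i − d_i)/7. The first 4 digits are (1, 2, 6, 1).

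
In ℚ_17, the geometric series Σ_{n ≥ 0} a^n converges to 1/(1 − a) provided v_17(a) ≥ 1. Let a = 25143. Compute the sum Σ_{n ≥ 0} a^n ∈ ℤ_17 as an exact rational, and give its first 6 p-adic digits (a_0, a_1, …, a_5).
Σ a^n = 1/(1 − a) = -1/25142;  first 6 digits = (1, 0, 2, 5, 4, 3)

v_17(a) = 2 ≥ 1, so the series converges in ℤ_17 to 1/(1 − a) = 1/(1 − 25143) = -1/25142. Expand this rational in ℤ_17: compute digits iteratively via d_i = x_i mod 17, x_{i+1} = (x_i − d_i)/17. The first 6 digits are (1, 0, 2, 5, 4, 3).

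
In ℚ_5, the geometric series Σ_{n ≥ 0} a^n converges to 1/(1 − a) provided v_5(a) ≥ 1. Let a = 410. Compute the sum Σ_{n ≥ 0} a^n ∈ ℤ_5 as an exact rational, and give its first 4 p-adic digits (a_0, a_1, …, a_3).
Σ a^n = 1/(1 − a) = -1/409;  first 4 digits = (1, 2, 0, 1)

v_5(a) = 1 ≥ 1, so the series converges in ℤ_5 to 1/(1 − a) = 1/(1 − 410) = -1/409. Expand this rational in ℤ_5: compute digits iteratively via d_i = x_i mod 5, x_{i+1} = (x_i − d_i)/5. The first 4 digits are (1, 2, 0, 1).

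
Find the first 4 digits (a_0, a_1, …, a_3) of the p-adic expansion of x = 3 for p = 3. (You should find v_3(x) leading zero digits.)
(a_0, …, a_3) = (0, 1, 0, 0)

v_3(3) = 1, so a_0 = ... = a_0 = 0. Factor out: x = 3^1 · u with u = 1 a unit in ℤ_3. Expand u iteratively via a_{v+i} = u_i mod 3, u_{i+1} = (u_i − a_{v+i})/3:
  u_0 = 1;  a_1 = 1;  u_1 = (u_0 − 1)/3 = 0
  u_1 = 0;  a_2 = 0;  u_2 = (u_1 − 0)/3 = 0
  u_2 = 0;  a_3 = 0;  u_3 = (u_2 − 0)/3 = 0
Digits: (0, 1, 0, 0).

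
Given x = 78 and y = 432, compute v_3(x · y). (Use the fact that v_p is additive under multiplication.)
v_3(33696) = 4

v_p(x) = 1 (factor: 78 = 3^1 · 26); v_p(y) = 3 (factor: 432 = 3^3 · 16). Additivity: v_p(xy) = v_p(x) + v_p(y) = 1 + 3 = 4. (Direct check: xy = 33696 = 3^4 · (416).)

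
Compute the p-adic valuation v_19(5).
v_19(5) = 0

v_19(n) is the largest exponent k such that 19^k divides n. Factor out: 5 = 19^0 · 5. (Sign doesn't affect v_p.) So v_19(5) = 0.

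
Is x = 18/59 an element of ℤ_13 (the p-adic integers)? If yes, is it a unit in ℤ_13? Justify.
x ∈ ℤ_13^× (unit); v_13(x) = 0

ℤ_13 = {x ∈ ℚ_13 : v_13(x) ≥ 0} and ℤ_13^× = {x ∈ ℤ_13 : v_13(x) = 0}. Here v_13(18/59) = v_13(num) − v_13(den) = 0; compare against these criteria.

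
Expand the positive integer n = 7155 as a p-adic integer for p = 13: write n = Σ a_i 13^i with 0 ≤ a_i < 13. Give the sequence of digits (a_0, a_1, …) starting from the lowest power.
(a_0, a_1, …) = (5, 4, 3, 3)

Repeated division by 13 gives the digits low-to-high: 7155 = 5 + 4·13^1 + 3·13^2 + 3·13^3. Digit sequence: (5, 4, 3, 3).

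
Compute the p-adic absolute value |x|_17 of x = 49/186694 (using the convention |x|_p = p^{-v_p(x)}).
|49/186694|_17 = 4913

Step 1 — compute v_17(x) by factoring powers of 17 out of the numerator and denominator: v_17(49/186694) = -3. Step 2 — apply |x|_p = p^{-v_p(x)} = 17^{3} = 4913.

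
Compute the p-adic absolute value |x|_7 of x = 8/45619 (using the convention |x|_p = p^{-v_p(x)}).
|8/45619|_7 = 2401

Step 1 — compute v_7(x) by factoring powers of 7 out of the numerator and denominator: v_7(8/45619) = -4. Step 2 — apply |x|_p = p^{-v_p(x)} = 7^{4} = 2401.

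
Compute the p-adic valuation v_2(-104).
v_2(-104) = 3

v_2(n) is the largest exponent k such that 2^k divides n. Factor out: -104 = -2^3 · 13. (Sign doesn't affect v_p.) So v_2(-104) = 3.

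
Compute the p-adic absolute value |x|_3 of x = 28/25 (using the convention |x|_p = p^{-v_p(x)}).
|28/25|_3 = 1

Step 1 — compute v_3(x) by factoring powers of 3 out of the numerator and denominator: v_3(28/25) = 0. Step 2 — apply |x|_p = p^{-v_p(x)} = 3^{0} = 1.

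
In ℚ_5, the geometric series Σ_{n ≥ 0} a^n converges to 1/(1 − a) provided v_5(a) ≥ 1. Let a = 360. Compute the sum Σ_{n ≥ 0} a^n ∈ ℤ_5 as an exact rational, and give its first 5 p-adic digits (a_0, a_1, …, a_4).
Σ a^n = 1/(1 − a) = -1/359;  first 5 digits = (1, 2, 3, 2, 3)

v_5(a) = 1 ≥ 1, so the series converges in ℤ_5 to 1/(1 − a) = 1/(1 − 360) = -1/359. Expand this rational in ℤ_5: compute digits iteratively via d_i = x_i mod 5, x_{i+1} = (x_i − d_i)/5. The first 5 digits are (1, 2, 3, 2, 3).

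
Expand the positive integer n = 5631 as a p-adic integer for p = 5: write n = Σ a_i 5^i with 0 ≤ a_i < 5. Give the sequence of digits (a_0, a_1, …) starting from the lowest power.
(a_0, a_1, …) = (1, 1, 0, 0, 4, 1)

Repeated division by 5 gives the digits low-to-high: 5631 = 1 + 1·5^1 + 4·5^4 + 1·5^5. Digit sequence: (1, 1, 0, 0, 4, 1).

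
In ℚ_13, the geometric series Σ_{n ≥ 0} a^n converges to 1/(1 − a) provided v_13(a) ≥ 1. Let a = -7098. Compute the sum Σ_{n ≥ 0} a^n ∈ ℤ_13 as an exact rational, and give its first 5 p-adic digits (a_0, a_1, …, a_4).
Σ a^n = 1/(1 − a) = 1/7099;  first 5 digits = (1, 0, 10, 9, 8)

v_13(a) = 2 ≥ 1, so the series converges in ℤ_13 to 1/(1 − a) = 1/(1 − (-7098)) = 1/7099. Expand this rational in ℤ_13: compute digits iteratively via d_i = x_i mod 13, x_{i+1} = (x_i − d_i)/13. The first 5 digits are (1, 0, 10, 9, 8).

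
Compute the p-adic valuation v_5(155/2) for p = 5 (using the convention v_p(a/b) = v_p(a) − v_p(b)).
v_5(155/2) = 1

Factor powers of 5 from the numerator and denominator of the reduced fraction: 155 = 5^1 · 31 and 2 = 5^0 · 2. Apply v_p(a/b) = v_p(a) − v_p(b): v_5(155/2) = 1 − 0 = 1.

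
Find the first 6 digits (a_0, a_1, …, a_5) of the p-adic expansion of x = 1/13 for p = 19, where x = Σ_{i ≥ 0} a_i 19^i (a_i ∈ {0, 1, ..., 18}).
(a_0, …, a_5) = (3, 13, 11, 14, 8, 1)

v_19(1/13) = 0 (numerator and denominator both coprime to 19), so x ∈ ℤ_19^×. Compute digits iteratively via a_i = x_i mod 19, x_{i+1} = (x_i − a_i)/19, with x_0 = x:
  x_0 = 1/13;  a_0 = 3;  x_1 = (x_0 − 3)/19 = -2/13
  x_1 = -2/13;  a_1 = 13;  x_2 = (x_1 − 13)/19 = -9/13
  x_2 = -9/13;  a_2 = 11;  x_3 = (x_2 − 11)/19 = -8/13
  x_3 = -8/13;  a_3 = 14;  x_4 = (x_3 − 14)/19 = -10/13
  x_4 = -10/13;  a_4 = 8;  x_5 = (x_4 − 8)/19 = -6/13
  x_5 = -6/13;  a_5 = 1;  x_6 = (x_5 − 1)/19 = -1/13
Digits: (3, 13, 11, 14, 8, 1).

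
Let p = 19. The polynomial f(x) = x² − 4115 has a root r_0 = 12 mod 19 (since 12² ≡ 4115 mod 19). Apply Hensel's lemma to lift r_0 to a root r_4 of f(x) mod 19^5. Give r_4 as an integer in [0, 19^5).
r_4 = 1764941 (mod 2476099)

Hensel's recurrence: r_{i+1} = r_i − f(r_i)·(f′(r_i))^{-1} mod 19^{i+2}, with f′(x) = 2x. Iterate:
  r_0 = 12 (mod 19)
  r_1 = 12 (mod 361)
  r_2 = 2178 (mod 6859)
  r_3 = 70768 (mod 130321)
  r_4 = 1764941 (mod 2476099)
Final: r_4 = 1764941, and one checks f(r_4) ≡ 0 mod 19^5.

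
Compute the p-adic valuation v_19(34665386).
v_19(34665386) = 5

v_19(n) is the largest exponent k such that 19^k divides n. Factor out: 34665386 = 19^5 · 14. (Sign doesn't affect v_p.) So v_19(34665386) = 5.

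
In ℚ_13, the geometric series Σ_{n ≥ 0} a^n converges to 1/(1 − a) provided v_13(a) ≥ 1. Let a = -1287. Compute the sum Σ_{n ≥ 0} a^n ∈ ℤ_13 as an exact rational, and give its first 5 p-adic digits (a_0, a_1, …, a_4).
Σ a^n = 1/(1 − a) = 1/1288;  first 5 digits = (1, 5, 4, 7, 1)

v_13(a) = 1 ≥ 1, so the series converges in ℤ_13 to 1/(1 − a) = 1/(1 − (-1287)) = 1/1288. Expand this rational in ℤ_13: compute digits iteratively via d_i = x_i mod 13, x_{i+1} = (x_i − d_i)/13. The first 5 digits are (1, 5, 4, 7, 1).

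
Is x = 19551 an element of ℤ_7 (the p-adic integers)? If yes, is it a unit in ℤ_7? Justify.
x ∈ ℤ_7 but not a unit; v_7(x) = 3 > 0

ℤ_7 = {x ∈ ℚ_7 : v_7(x) ≥ 0} and ℤ_7^× = {x ∈ ℤ_7 : v_7(x) = 0}. Here v_7(19551) = v_7(num) − v_7(den) = 3; compare against these criteria.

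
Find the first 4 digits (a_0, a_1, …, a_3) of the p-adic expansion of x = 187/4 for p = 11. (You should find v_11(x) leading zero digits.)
(a_0, …, a_3) = (0, 7, 8, 2)

v_11(187/4) = 1, so a_0 = ... = a_0 = 0. Factor out: x = 11^1 · u with u = 17/4 a unit in ℤ_11. Expand u iteratively via a_{v+i} = u_i mod 11, u_{i+1} = (u_i − a_{v+i})/11:
  u_0 = 17/4;  a_1 = 7;  u_1 = (u_0 − 7)/11 = -1/4
  u_1 = -1/4;  a_2 = 8;  u_2 = (u_1 − 8)/11 = -3/4
  u_2 = -3/4;  a_3 = 2;  u_3 = (u_2 − 2)/11 = -1/4
Digits: (0, 7, 8, 2).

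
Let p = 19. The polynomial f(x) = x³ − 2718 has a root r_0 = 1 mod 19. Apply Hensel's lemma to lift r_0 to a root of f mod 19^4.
r_3 = 102829 (mod 130321)

Hensel: r_{i+1} = r_i − f(r_i)/f′(r_i) mod 19^{i+2}, where f′(x) = 3x². Iterate:
  r_0 = 1 (mod 19)
  r_1 = 305 (mod 361)
  r_2 = 6803 (mod 6859)
  r_3 = 102829 (mod 130321)
Final: r = 102829 with f(r) ≡ 0 mod 19^4.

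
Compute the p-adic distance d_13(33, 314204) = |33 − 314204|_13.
d_13(33, 314204) = 1/28561

Step 1 — x − y = 33 − 314204 = -314171. Step 2 — v_13(-314171) = 4 (factor: -314171 = −(13^4 · 11); the sign does not affect v_p). Step 3 — |x − y|_13 = 13^{-4} = 1/28561.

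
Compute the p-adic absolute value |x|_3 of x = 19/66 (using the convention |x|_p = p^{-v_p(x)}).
|19/66|_3 = 3

Step 1 — compute v_3(x) by factoring powers of 3 out of the numerator and denominator: v_3(19/66) = -1. Step 2 — apply |x|_p = p^{-v_p(x)} = 3^{1} = 3.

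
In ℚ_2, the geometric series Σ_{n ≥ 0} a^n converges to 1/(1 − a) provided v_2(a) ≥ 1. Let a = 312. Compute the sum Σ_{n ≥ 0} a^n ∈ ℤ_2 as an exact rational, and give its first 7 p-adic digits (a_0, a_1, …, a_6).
Σ a^n = 1/(1 − a) = -1/311;  first 7 digits = (1, 0, 0, 1, 1, 1, 1)

v_2(a) = 3 ≥ 1, so the series converges in ℤ_2 to 1/(1 − a) = 1/(1 − 312) = -1/311. Expand this rational in ℤ_2: compute digits iteratively via d_i = x_i mod 2, x_{i+1} = (x_i − d_i)/2. The first 7 digits are (1, 0, 0, 1, 1, 1, 1).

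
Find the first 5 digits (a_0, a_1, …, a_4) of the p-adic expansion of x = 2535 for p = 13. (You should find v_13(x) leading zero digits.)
(a_0, …, a_4) = (0, 0, 2, 1, 0)

v_13(2535) = 2, so a_0 = ... = a_1 = 0. Factor out: x = 13^2 · u with u = 15 a unit in ℤ_13. Expand u iteratively via a_{v+i} = u_i mod 13, u_{i+1} = (u_i − a_{v+i})/13:
  u_0 = 15;  a_2 = 2;  u_1 = (u_0 − 2)/13 = 1
  u_1 = 1;  a_3 = 1;  u_2 = (u_1 − 1)/13 = 0
  u_2 = 0;  a_4 = 0;  u_3 = (u_2 − 0)/13 = 0
Digits: (0, 0, 2, 1, 0).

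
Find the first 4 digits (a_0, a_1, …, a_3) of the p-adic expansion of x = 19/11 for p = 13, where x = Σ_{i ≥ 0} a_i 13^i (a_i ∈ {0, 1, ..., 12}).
(a_0, …, a_3) = (10, 10, 11, 5)

v_13(19/11) = 0 (numerator and denominator both coprime to 13), so x ∈ ℤ_13^×. Compute digits iteratively via a_i = x_i mod 13, x_{i+1} = (x_i − a_i)/13, with x_0 = x:
  x_0 = 19/11;  a_0 = 10;  x_1 = (x_0 − 10)/13 = -7/11
  x_1 = -7/11;  a_1 = 10;  x_2 = (x_1 − 10)/13 = -9/11
  x_2 = -9/11;  a_2 = 11;  x_3 = (x_2 − 11)/13 = -10/11
  x_3 = -10/11;  a_3 = 5;  x_4 = (x_3 − 5)/13 = -5/11
Digits: (10, 10, 11, 5).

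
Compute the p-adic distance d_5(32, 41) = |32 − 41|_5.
d_5(32, 41) = 1

Step 1 — x − y = 32 − 41 = -9. Step 2 — v_5(-9) = 0 (factor: -9 = −(5^0 · 9); the sign does not affect v_p). Step 3 — |x − y|_5 = 5^{0} = 1.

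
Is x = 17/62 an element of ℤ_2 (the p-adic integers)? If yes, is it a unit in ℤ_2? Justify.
x ∉ ℤ_2 (v_2(x) = -1 < 0)

ℤ_2 = {x ∈ ℚ_2 : v_2(x) ≥ 0} and ℤ_2^× = {x ∈ ℤ_2 : v_2(x) = 0}. Here v_2(17/62) = v_2(num) − v_2(den) = -1; compare against these criteria.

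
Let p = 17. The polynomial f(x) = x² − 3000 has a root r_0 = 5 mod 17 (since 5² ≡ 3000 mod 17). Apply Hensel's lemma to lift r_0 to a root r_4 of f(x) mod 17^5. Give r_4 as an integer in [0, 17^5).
r_4 = 763407 (mod 1419857)

Hensel's recurrence: r_{i+1} = r_i − f(r_i)·(f′(r_i))^{-1} mod 17^{i+2}, with f′(x) = 2x. Iterate:
  r_0 = 5 (mod 17)
  r_1 = 158 (mod 289)
  r_2 = 1892 (mod 4913)
  r_3 = 11718 (mod 83521)
  r_4 = 763407 (mod 1419857)
Final: r_4 = 763407, and one checks f(r_4) ≡ 0 mod 17^5.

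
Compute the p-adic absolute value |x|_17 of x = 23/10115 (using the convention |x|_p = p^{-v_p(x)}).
|23/10115|_17 = 289

Step 1 — compute v_17(x) by factoring powers of 17 out of the numerator and denominator: v_17(23/10115) = -2. Step 2 — apply |x|_p = p^{-v_p(x)} = 17^{2} = 289.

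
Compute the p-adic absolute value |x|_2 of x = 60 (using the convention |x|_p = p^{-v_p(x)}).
|60|_2 = 1/4

Step 1 — compute v_2(x) by factoring powers of 2 out of the numerator and denominator: v_2(60) = 2. Step 2 — apply |x|_p = p^{-v_p(x)} = 2^{-2} = 1/4.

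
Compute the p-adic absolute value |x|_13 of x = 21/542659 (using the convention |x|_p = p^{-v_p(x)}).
|21/542659|_13 = 28561

Step 1 — compute v_13(x) by factoring powers of 13 out of the numerator and denominator: v_13(21/542659) = -4. Step 2 — apply |x|_p = p^{-v_p(x)} = 13^{4} = 28561.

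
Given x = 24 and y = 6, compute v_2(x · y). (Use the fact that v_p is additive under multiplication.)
v_2(144) = 4

v_p(x) = 3 (factor: 24 = 2^3 · 3); v_p(y) = 1 (factor: 6 = 2^1 · 3). Additivity: v_p(xy) = v_p(x) + v_p(y) = 3 + 1 = 4. (Direct check: xy = 144 = 2^4 · (9).)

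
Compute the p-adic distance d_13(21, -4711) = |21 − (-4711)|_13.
d_13(21, -4711) = 1/169

Step 1 — x − y = 21 − (-4711) = 4732. Step 2 — v_13(4732) = 2 (factor: 4732 = (13^2 · 28); the sign does not affect v_p). Step 3 — |x − y|_13 = 13^{-2} = 1/169.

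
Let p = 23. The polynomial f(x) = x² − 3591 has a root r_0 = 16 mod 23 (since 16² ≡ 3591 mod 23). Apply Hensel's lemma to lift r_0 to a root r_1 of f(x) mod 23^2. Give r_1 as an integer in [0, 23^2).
r_1 = 269 (mod 529)

Hensel's recurrence: r_{i+1} = r_i − f(r_i)·(f′(r_i))^{-1} mod 23^{i+2}, with f′(x) = 2x. Iterate:
  r_0 = 16 (mod 23)
  r_1 = 269 (mod 529)
Final: r_1 = 269, and one checks f(r_1) ≡ 0 mod 23^2.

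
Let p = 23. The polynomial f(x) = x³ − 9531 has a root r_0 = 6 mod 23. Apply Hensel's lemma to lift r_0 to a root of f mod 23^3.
r_2 = 6837 (mod 12167)

Hensel: r_{i+1} = r_i − f(r_i)/f′(r_i) mod 23^{i+2}, where f′(x) = 3x². Iterate:
  r_0 = 6 (mod 23)
  r_1 = 489 (mod 529)
  r_2 = 6837 (mod 12167)
Final: r = 6837 with f(r) ≡ 0 mod 23^3.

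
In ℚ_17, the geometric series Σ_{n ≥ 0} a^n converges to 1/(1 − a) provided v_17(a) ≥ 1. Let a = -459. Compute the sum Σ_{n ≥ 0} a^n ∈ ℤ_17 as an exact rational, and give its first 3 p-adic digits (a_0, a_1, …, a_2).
Σ a^n = 1/(1 − a) = 1/460;  first 3 digits = (1, 7, 13)

v_17(a) = 1 ≥ 1, so the series converges in ℤ_17 to 1/(1 − a) = 1/(1 − (-459)) = 1/460. Expand this rational in ℤ_17: compute digits iteratively via d_i = x_i mod 17, x_{i+1} = (x_i − d_i)/17. The first 3 digits are (1, 7, 13).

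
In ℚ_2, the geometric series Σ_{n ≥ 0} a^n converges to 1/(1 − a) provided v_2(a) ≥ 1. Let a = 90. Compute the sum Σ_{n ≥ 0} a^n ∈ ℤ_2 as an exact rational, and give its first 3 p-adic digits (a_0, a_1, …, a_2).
Σ a^n = 1/(1 − a) = -1/89;  first 3 digits = (1, 1, 1)

v_2(a) = 1 ≥ 1, so the series converges in ℤ_2 to 1/(1 − a) = 1/(1 − 90) = -1/89. Expand this rational in ℤ_2: compute digits iteratively via d_i = x_i mod 2, x_{i+1} = (x_i − d_i)/2. The first 3 digits are (1, 1, 1).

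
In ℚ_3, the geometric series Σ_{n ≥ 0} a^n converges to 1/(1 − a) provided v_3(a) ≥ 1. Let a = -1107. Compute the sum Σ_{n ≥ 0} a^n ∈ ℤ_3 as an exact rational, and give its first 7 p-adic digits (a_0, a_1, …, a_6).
Σ a^n = 1/(1 − a) = 1/1108;  first 7 digits = (1, 0, 0, 1, 1, 1, 2)

v_3(a) = 3 ≥ 1, so the series converges in ℤ_3 to 1/(1 − a) = 1/(1 − (-1107)) = 1/1108. Expand this rational in ℤ_3: compute digits iteratively via d_i = x_i mod 3, x_{i+1} = (x_i − d_i)/3. The first 7 digits are (1, 0, 0, 1, 1, 1, 2).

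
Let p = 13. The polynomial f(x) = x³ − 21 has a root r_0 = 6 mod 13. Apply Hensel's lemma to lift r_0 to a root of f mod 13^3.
r_2 = 760 (mod 2197)

Hensel: r_{i+1} = r_i − f(r_i)/f′(r_i) mod 13^{i+2}, where f′(x) = 3x². Iterate:
  r_0 = 6 (mod 13)
  r_1 = 84 (mod 169)
  r_2 = 760 (mod 2197)
Final: r = 760 with f(r) ≡ 0 mod 13^3.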